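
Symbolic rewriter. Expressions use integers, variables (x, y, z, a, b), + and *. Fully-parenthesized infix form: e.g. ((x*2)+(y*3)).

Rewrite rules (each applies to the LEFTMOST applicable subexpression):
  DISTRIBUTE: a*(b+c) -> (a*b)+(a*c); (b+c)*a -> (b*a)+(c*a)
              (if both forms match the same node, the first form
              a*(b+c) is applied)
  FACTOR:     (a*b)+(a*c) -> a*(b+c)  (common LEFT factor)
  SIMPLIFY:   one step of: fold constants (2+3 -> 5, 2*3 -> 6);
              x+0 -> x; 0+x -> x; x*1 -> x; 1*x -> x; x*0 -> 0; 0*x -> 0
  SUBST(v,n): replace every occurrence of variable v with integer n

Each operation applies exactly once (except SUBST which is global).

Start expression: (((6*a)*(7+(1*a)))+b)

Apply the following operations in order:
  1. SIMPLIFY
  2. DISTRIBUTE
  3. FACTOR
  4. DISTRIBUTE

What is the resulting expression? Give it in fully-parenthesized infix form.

Answer: ((((6*a)*7)+((6*a)*a))+b)

Derivation:
Start: (((6*a)*(7+(1*a)))+b)
Apply SIMPLIFY at LRR (target: (1*a)): (((6*a)*(7+(1*a)))+b) -> (((6*a)*(7+a))+b)
Apply DISTRIBUTE at L (target: ((6*a)*(7+a))): (((6*a)*(7+a))+b) -> ((((6*a)*7)+((6*a)*a))+b)
Apply FACTOR at L (target: (((6*a)*7)+((6*a)*a))): ((((6*a)*7)+((6*a)*a))+b) -> (((6*a)*(7+a))+b)
Apply DISTRIBUTE at L (target: ((6*a)*(7+a))): (((6*a)*(7+a))+b) -> ((((6*a)*7)+((6*a)*a))+b)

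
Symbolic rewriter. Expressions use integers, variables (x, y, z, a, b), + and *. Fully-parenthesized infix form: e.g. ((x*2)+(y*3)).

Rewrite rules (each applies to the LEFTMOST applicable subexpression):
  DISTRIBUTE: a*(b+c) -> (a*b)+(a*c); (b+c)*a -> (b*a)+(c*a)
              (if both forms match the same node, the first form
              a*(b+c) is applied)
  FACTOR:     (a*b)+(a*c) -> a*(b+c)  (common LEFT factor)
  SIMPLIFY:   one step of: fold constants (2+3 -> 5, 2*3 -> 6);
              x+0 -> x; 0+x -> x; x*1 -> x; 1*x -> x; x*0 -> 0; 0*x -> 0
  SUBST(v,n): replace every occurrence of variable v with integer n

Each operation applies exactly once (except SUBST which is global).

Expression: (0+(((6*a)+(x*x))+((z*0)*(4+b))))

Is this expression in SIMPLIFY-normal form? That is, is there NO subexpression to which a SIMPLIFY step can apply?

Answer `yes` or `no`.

Expression: (0+(((6*a)+(x*x))+((z*0)*(4+b))))
Scanning for simplifiable subexpressions (pre-order)...
  at root: (0+(((6*a)+(x*x))+((z*0)*(4+b)))) (SIMPLIFIABLE)
  at R: (((6*a)+(x*x))+((z*0)*(4+b))) (not simplifiable)
  at RL: ((6*a)+(x*x)) (not simplifiable)
  at RLL: (6*a) (not simplifiable)
  at RLR: (x*x) (not simplifiable)
  at RR: ((z*0)*(4+b)) (not simplifiable)
  at RRL: (z*0) (SIMPLIFIABLE)
  at RRR: (4+b) (not simplifiable)
Found simplifiable subexpr at path root: (0+(((6*a)+(x*x))+((z*0)*(4+b))))
One SIMPLIFY step would give: (((6*a)+(x*x))+((z*0)*(4+b)))
-> NOT in normal form.

Answer: no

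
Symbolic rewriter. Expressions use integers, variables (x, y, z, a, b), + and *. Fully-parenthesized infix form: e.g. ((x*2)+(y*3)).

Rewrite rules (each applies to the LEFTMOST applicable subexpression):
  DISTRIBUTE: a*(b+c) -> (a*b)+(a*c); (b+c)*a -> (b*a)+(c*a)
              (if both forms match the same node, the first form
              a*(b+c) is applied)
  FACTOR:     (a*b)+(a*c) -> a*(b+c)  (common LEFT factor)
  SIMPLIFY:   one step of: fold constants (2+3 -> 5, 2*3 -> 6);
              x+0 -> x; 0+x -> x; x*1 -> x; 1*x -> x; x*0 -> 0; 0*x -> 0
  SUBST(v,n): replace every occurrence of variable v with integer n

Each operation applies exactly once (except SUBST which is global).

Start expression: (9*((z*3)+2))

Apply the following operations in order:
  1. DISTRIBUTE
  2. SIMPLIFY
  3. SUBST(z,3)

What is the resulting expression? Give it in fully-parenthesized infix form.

Start: (9*((z*3)+2))
Apply DISTRIBUTE at root (target: (9*((z*3)+2))): (9*((z*3)+2)) -> ((9*(z*3))+(9*2))
Apply SIMPLIFY at R (target: (9*2)): ((9*(z*3))+(9*2)) -> ((9*(z*3))+18)
Apply SUBST(z,3): ((9*(z*3))+18) -> ((9*(3*3))+18)

Answer: ((9*(3*3))+18)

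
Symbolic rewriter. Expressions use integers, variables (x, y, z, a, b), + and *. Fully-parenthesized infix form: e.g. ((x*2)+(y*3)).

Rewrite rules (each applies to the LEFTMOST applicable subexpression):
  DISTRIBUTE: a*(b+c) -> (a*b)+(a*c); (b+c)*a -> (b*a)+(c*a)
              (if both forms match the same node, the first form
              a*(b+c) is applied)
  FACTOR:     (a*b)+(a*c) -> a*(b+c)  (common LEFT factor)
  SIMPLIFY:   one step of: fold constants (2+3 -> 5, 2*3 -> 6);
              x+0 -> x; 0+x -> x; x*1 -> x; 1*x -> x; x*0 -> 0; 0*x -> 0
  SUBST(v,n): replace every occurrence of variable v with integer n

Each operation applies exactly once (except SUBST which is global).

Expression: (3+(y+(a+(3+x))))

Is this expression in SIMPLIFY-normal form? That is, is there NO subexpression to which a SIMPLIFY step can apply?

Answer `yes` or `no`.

Answer: yes

Derivation:
Expression: (3+(y+(a+(3+x))))
Scanning for simplifiable subexpressions (pre-order)...
  at root: (3+(y+(a+(3+x)))) (not simplifiable)
  at R: (y+(a+(3+x))) (not simplifiable)
  at RR: (a+(3+x)) (not simplifiable)
  at RRR: (3+x) (not simplifiable)
Result: no simplifiable subexpression found -> normal form.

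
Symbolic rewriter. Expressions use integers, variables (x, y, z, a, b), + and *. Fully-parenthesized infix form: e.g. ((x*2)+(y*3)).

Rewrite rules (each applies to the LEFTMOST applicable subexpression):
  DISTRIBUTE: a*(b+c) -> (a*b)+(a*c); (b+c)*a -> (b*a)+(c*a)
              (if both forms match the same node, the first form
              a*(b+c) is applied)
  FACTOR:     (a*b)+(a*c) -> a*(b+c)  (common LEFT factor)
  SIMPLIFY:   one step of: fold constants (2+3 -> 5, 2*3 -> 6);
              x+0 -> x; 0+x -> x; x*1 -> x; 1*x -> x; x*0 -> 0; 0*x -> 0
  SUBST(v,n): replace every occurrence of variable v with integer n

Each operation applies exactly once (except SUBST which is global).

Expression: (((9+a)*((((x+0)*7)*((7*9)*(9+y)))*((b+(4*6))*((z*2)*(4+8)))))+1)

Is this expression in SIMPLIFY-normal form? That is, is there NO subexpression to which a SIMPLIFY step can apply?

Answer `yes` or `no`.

Expression: (((9+a)*((((x+0)*7)*((7*9)*(9+y)))*((b+(4*6))*((z*2)*(4+8)))))+1)
Scanning for simplifiable subexpressions (pre-order)...
  at root: (((9+a)*((((x+0)*7)*((7*9)*(9+y)))*((b+(4*6))*((z*2)*(4+8)))))+1) (not simplifiable)
  at L: ((9+a)*((((x+0)*7)*((7*9)*(9+y)))*((b+(4*6))*((z*2)*(4+8))))) (not simplifiable)
  at LL: (9+a) (not simplifiable)
  at LR: ((((x+0)*7)*((7*9)*(9+y)))*((b+(4*6))*((z*2)*(4+8)))) (not simplifiable)
  at LRL: (((x+0)*7)*((7*9)*(9+y))) (not simplifiable)
  at LRLL: ((x+0)*7) (not simplifiable)
  at LRLLL: (x+0) (SIMPLIFIABLE)
  at LRLR: ((7*9)*(9+y)) (not simplifiable)
  at LRLRL: (7*9) (SIMPLIFIABLE)
  at LRLRR: (9+y) (not simplifiable)
  at LRR: ((b+(4*6))*((z*2)*(4+8))) (not simplifiable)
  at LRRL: (b+(4*6)) (not simplifiable)
  at LRRLR: (4*6) (SIMPLIFIABLE)
  at LRRR: ((z*2)*(4+8)) (not simplifiable)
  at LRRRL: (z*2) (not simplifiable)
  at LRRRR: (4+8) (SIMPLIFIABLE)
Found simplifiable subexpr at path LRLLL: (x+0)
One SIMPLIFY step would give: (((9+a)*(((x*7)*((7*9)*(9+y)))*((b+(4*6))*((z*2)*(4+8)))))+1)
-> NOT in normal form.

Answer: no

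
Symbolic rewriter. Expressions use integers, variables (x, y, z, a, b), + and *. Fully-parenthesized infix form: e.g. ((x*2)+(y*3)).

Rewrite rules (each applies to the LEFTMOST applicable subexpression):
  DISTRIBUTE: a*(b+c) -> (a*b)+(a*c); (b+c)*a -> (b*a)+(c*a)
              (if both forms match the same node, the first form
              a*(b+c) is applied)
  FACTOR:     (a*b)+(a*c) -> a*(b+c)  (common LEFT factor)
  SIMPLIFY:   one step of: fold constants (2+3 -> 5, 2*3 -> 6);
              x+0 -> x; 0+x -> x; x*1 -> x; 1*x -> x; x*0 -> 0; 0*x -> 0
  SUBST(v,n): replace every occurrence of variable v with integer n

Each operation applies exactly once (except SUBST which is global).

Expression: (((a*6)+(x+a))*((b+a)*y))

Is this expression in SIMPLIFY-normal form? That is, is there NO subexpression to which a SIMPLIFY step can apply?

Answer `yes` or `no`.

Expression: (((a*6)+(x+a))*((b+a)*y))
Scanning for simplifiable subexpressions (pre-order)...
  at root: (((a*6)+(x+a))*((b+a)*y)) (not simplifiable)
  at L: ((a*6)+(x+a)) (not simplifiable)
  at LL: (a*6) (not simplifiable)
  at LR: (x+a) (not simplifiable)
  at R: ((b+a)*y) (not simplifiable)
  at RL: (b+a) (not simplifiable)
Result: no simplifiable subexpression found -> normal form.

Answer: yes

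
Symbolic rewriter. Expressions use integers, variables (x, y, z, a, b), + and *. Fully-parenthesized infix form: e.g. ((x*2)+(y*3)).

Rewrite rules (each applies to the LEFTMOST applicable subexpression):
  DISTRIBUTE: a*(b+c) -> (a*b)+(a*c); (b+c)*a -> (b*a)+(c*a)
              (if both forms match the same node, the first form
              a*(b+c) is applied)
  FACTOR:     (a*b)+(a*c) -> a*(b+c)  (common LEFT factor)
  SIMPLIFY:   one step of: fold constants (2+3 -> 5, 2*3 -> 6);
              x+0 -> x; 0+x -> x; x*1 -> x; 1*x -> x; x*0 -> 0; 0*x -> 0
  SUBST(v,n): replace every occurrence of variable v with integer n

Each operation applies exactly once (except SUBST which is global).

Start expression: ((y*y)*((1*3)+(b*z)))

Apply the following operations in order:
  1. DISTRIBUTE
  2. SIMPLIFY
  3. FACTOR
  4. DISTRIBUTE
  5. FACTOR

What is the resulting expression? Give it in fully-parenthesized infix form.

Answer: ((y*y)*(3+(b*z)))

Derivation:
Start: ((y*y)*((1*3)+(b*z)))
Apply DISTRIBUTE at root (target: ((y*y)*((1*3)+(b*z)))): ((y*y)*((1*3)+(b*z))) -> (((y*y)*(1*3))+((y*y)*(b*z)))
Apply SIMPLIFY at LR (target: (1*3)): (((y*y)*(1*3))+((y*y)*(b*z))) -> (((y*y)*3)+((y*y)*(b*z)))
Apply FACTOR at root (target: (((y*y)*3)+((y*y)*(b*z)))): (((y*y)*3)+((y*y)*(b*z))) -> ((y*y)*(3+(b*z)))
Apply DISTRIBUTE at root (target: ((y*y)*(3+(b*z)))): ((y*y)*(3+(b*z))) -> (((y*y)*3)+((y*y)*(b*z)))
Apply FACTOR at root (target: (((y*y)*3)+((y*y)*(b*z)))): (((y*y)*3)+((y*y)*(b*z))) -> ((y*y)*(3+(b*z)))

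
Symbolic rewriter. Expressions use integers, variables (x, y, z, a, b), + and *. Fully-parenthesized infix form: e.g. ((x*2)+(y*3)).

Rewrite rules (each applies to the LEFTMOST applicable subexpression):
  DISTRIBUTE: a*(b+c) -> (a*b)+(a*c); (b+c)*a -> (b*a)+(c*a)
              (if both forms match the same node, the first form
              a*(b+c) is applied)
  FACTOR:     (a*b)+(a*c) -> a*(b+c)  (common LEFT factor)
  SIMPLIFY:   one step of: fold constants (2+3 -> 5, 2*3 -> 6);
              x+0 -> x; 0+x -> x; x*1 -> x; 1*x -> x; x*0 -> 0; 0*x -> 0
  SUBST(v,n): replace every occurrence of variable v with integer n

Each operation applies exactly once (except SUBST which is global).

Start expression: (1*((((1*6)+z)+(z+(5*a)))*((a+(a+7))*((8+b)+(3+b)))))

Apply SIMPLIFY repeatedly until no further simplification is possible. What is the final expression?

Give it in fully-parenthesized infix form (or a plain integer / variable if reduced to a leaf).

Start: (1*((((1*6)+z)+(z+(5*a)))*((a+(a+7))*((8+b)+(3+b)))))
Step 1: at root: (1*((((1*6)+z)+(z+(5*a)))*((a+(a+7))*((8+b)+(3+b))))) -> ((((1*6)+z)+(z+(5*a)))*((a+(a+7))*((8+b)+(3+b)))); overall: (1*((((1*6)+z)+(z+(5*a)))*((a+(a+7))*((8+b)+(3+b))))) -> ((((1*6)+z)+(z+(5*a)))*((a+(a+7))*((8+b)+(3+b))))
Step 2: at LLL: (1*6) -> 6; overall: ((((1*6)+z)+(z+(5*a)))*((a+(a+7))*((8+b)+(3+b)))) -> (((6+z)+(z+(5*a)))*((a+(a+7))*((8+b)+(3+b))))
Fixed point: (((6+z)+(z+(5*a)))*((a+(a+7))*((8+b)+(3+b))))

Answer: (((6+z)+(z+(5*a)))*((a+(a+7))*((8+b)+(3+b))))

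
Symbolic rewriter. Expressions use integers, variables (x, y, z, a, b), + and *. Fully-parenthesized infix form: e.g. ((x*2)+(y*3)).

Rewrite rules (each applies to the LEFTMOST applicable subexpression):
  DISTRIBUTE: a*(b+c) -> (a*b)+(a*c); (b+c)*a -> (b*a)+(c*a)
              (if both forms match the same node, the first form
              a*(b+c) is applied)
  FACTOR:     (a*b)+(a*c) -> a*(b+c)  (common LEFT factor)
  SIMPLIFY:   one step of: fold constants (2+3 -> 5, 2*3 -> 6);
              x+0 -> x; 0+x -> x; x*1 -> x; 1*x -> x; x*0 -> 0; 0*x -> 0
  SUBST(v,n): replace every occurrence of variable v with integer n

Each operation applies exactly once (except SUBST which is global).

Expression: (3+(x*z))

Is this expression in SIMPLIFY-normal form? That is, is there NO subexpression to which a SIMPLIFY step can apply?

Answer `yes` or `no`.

Answer: yes

Derivation:
Expression: (3+(x*z))
Scanning for simplifiable subexpressions (pre-order)...
  at root: (3+(x*z)) (not simplifiable)
  at R: (x*z) (not simplifiable)
Result: no simplifiable subexpression found -> normal form.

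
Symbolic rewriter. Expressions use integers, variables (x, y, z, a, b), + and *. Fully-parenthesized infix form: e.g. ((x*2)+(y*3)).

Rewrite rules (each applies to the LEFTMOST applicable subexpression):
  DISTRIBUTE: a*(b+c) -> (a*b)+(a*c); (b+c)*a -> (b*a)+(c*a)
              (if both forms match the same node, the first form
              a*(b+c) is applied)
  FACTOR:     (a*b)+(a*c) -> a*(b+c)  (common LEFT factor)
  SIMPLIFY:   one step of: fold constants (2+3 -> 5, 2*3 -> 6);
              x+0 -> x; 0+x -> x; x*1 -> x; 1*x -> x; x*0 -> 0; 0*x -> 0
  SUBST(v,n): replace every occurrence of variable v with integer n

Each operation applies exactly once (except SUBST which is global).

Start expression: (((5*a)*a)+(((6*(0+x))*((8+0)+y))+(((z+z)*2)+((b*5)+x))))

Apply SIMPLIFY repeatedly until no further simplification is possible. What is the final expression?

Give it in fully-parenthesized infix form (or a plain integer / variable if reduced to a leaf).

Answer: (((5*a)*a)+(((6*x)*(8+y))+(((z+z)*2)+((b*5)+x))))

Derivation:
Start: (((5*a)*a)+(((6*(0+x))*((8+0)+y))+(((z+z)*2)+((b*5)+x))))
Step 1: at RLLR: (0+x) -> x; overall: (((5*a)*a)+(((6*(0+x))*((8+0)+y))+(((z+z)*2)+((b*5)+x)))) -> (((5*a)*a)+(((6*x)*((8+0)+y))+(((z+z)*2)+((b*5)+x))))
Step 2: at RLRL: (8+0) -> 8; overall: (((5*a)*a)+(((6*x)*((8+0)+y))+(((z+z)*2)+((b*5)+x)))) -> (((5*a)*a)+(((6*x)*(8+y))+(((z+z)*2)+((b*5)+x))))
Fixed point: (((5*a)*a)+(((6*x)*(8+y))+(((z+z)*2)+((b*5)+x))))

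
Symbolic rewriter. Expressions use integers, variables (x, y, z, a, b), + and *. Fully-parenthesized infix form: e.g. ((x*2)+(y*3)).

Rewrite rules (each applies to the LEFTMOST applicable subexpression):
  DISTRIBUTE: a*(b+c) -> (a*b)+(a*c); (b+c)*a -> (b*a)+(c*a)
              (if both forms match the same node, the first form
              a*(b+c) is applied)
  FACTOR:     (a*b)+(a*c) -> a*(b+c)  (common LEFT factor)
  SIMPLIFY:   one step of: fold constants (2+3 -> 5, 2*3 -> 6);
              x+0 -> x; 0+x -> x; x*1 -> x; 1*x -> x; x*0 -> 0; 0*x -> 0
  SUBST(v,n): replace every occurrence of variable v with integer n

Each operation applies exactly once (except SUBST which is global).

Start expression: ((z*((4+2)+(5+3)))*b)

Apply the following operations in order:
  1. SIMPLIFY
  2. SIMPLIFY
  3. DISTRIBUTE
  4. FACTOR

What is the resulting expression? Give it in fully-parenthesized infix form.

Start: ((z*((4+2)+(5+3)))*b)
Apply SIMPLIFY at LRL (target: (4+2)): ((z*((4+2)+(5+3)))*b) -> ((z*(6+(5+3)))*b)
Apply SIMPLIFY at LRR (target: (5+3)): ((z*(6+(5+3)))*b) -> ((z*(6+8))*b)
Apply DISTRIBUTE at L (target: (z*(6+8))): ((z*(6+8))*b) -> (((z*6)+(z*8))*b)
Apply FACTOR at L (target: ((z*6)+(z*8))): (((z*6)+(z*8))*b) -> ((z*(6+8))*b)

Answer: ((z*(6+8))*b)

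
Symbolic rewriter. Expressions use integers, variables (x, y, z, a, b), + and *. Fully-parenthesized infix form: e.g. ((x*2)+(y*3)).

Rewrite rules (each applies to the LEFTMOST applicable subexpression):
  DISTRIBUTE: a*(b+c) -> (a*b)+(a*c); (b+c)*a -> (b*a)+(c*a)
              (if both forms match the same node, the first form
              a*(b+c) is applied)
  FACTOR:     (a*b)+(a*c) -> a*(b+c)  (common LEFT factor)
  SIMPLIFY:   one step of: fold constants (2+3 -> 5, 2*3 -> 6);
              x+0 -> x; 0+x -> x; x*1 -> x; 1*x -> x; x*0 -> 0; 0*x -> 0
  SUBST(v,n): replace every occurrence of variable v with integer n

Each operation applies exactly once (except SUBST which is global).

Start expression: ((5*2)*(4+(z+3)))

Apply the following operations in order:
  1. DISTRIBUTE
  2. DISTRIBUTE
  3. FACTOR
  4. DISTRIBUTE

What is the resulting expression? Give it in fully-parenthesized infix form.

Answer: (((5*2)*4)+(((5*2)*z)+((5*2)*3)))

Derivation:
Start: ((5*2)*(4+(z+3)))
Apply DISTRIBUTE at root (target: ((5*2)*(4+(z+3)))): ((5*2)*(4+(z+3))) -> (((5*2)*4)+((5*2)*(z+3)))
Apply DISTRIBUTE at R (target: ((5*2)*(z+3))): (((5*2)*4)+((5*2)*(z+3))) -> (((5*2)*4)+(((5*2)*z)+((5*2)*3)))
Apply FACTOR at R (target: (((5*2)*z)+((5*2)*3))): (((5*2)*4)+(((5*2)*z)+((5*2)*3))) -> (((5*2)*4)+((5*2)*(z+3)))
Apply DISTRIBUTE at R (target: ((5*2)*(z+3))): (((5*2)*4)+((5*2)*(z+3))) -> (((5*2)*4)+(((5*2)*z)+((5*2)*3)))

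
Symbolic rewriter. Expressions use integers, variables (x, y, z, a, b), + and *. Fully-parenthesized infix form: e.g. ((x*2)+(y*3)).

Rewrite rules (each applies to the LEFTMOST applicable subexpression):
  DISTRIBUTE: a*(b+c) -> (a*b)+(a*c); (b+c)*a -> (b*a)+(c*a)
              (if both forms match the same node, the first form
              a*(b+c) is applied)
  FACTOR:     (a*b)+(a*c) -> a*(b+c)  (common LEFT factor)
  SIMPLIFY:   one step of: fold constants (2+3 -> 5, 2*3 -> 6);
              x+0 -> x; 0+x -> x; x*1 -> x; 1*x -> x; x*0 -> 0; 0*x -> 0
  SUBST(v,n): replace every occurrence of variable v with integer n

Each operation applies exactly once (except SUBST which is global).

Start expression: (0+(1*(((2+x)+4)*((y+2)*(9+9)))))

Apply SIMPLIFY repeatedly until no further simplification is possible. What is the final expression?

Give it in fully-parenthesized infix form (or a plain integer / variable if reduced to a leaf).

Start: (0+(1*(((2+x)+4)*((y+2)*(9+9)))))
Step 1: at root: (0+(1*(((2+x)+4)*((y+2)*(9+9))))) -> (1*(((2+x)+4)*((y+2)*(9+9)))); overall: (0+(1*(((2+x)+4)*((y+2)*(9+9))))) -> (1*(((2+x)+4)*((y+2)*(9+9))))
Step 2: at root: (1*(((2+x)+4)*((y+2)*(9+9)))) -> (((2+x)+4)*((y+2)*(9+9))); overall: (1*(((2+x)+4)*((y+2)*(9+9)))) -> (((2+x)+4)*((y+2)*(9+9)))
Step 3: at RR: (9+9) -> 18; overall: (((2+x)+4)*((y+2)*(9+9))) -> (((2+x)+4)*((y+2)*18))
Fixed point: (((2+x)+4)*((y+2)*18))

Answer: (((2+x)+4)*((y+2)*18))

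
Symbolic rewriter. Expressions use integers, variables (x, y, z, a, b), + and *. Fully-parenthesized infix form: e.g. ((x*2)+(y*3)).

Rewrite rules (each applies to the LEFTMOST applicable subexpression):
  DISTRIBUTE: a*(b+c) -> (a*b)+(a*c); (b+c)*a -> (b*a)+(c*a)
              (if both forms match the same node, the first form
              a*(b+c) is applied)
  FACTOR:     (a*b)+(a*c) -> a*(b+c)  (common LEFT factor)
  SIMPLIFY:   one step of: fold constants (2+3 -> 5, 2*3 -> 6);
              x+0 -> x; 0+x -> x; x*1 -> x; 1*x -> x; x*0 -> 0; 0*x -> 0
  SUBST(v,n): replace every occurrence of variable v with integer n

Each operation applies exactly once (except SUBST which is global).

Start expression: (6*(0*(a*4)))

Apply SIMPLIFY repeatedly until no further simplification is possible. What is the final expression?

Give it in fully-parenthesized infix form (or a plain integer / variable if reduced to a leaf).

Answer: 0

Derivation:
Start: (6*(0*(a*4)))
Step 1: at R: (0*(a*4)) -> 0; overall: (6*(0*(a*4))) -> (6*0)
Step 2: at root: (6*0) -> 0; overall: (6*0) -> 0
Fixed point: 0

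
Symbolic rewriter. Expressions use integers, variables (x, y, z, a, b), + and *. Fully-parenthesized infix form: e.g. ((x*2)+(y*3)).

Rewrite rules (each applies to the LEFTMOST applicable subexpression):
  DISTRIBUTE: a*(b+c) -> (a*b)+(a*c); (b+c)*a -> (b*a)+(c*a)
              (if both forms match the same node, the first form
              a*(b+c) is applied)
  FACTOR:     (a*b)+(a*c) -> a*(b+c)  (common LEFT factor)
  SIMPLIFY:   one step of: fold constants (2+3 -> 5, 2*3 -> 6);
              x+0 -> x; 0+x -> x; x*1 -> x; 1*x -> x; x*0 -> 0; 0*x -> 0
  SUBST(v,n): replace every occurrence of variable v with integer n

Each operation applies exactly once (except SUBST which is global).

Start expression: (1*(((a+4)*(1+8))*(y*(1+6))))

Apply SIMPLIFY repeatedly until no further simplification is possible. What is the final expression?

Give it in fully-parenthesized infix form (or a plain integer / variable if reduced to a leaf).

Start: (1*(((a+4)*(1+8))*(y*(1+6))))
Step 1: at root: (1*(((a+4)*(1+8))*(y*(1+6)))) -> (((a+4)*(1+8))*(y*(1+6))); overall: (1*(((a+4)*(1+8))*(y*(1+6)))) -> (((a+4)*(1+8))*(y*(1+6)))
Step 2: at LR: (1+8) -> 9; overall: (((a+4)*(1+8))*(y*(1+6))) -> (((a+4)*9)*(y*(1+6)))
Step 3: at RR: (1+6) -> 7; overall: (((a+4)*9)*(y*(1+6))) -> (((a+4)*9)*(y*7))
Fixed point: (((a+4)*9)*(y*7))

Answer: (((a+4)*9)*(y*7))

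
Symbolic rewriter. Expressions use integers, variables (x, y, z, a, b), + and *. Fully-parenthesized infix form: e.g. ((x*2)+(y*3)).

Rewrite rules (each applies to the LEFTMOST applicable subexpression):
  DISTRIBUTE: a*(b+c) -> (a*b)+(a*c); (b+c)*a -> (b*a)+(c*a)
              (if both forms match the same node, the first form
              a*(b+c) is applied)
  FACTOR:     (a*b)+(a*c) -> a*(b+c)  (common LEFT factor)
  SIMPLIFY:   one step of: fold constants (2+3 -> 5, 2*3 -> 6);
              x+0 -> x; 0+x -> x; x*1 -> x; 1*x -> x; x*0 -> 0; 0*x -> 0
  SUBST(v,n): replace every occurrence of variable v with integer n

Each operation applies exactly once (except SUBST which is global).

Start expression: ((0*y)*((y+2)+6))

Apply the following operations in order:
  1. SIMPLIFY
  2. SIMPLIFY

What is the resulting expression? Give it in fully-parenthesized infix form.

Start: ((0*y)*((y+2)+6))
Apply SIMPLIFY at L (target: (0*y)): ((0*y)*((y+2)+6)) -> (0*((y+2)+6))
Apply SIMPLIFY at root (target: (0*((y+2)+6))): (0*((y+2)+6)) -> 0

Answer: 0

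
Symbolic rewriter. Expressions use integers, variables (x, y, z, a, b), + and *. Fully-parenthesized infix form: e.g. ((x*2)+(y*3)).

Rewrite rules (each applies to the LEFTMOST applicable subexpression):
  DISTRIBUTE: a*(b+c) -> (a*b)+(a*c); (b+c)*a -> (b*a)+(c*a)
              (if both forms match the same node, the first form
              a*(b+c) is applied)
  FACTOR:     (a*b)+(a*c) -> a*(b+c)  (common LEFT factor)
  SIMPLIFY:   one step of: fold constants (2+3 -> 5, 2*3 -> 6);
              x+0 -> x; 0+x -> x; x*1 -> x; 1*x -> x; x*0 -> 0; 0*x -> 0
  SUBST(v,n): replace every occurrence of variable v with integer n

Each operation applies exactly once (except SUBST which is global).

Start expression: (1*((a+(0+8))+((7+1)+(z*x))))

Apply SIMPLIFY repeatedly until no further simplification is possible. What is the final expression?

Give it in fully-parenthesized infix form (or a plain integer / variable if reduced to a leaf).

Start: (1*((a+(0+8))+((7+1)+(z*x))))
Step 1: at root: (1*((a+(0+8))+((7+1)+(z*x)))) -> ((a+(0+8))+((7+1)+(z*x))); overall: (1*((a+(0+8))+((7+1)+(z*x)))) -> ((a+(0+8))+((7+1)+(z*x)))
Step 2: at LR: (0+8) -> 8; overall: ((a+(0+8))+((7+1)+(z*x))) -> ((a+8)+((7+1)+(z*x)))
Step 3: at RL: (7+1) -> 8; overall: ((a+8)+((7+1)+(z*x))) -> ((a+8)+(8+(z*x)))
Fixed point: ((a+8)+(8+(z*x)))

Answer: ((a+8)+(8+(z*x)))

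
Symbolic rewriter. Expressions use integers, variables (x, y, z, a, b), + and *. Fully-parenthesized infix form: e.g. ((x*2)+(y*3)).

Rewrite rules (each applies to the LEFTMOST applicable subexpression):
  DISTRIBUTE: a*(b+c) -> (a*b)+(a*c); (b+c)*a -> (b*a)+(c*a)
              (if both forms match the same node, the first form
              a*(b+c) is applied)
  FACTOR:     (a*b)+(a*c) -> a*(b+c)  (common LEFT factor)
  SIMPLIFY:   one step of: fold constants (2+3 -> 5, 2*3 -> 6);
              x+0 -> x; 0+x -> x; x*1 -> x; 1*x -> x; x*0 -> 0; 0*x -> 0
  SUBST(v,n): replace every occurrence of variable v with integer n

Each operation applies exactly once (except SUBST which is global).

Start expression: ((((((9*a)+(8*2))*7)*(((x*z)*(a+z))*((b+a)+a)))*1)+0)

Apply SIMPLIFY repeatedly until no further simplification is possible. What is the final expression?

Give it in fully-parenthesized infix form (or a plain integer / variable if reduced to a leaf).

Answer: ((((9*a)+16)*7)*(((x*z)*(a+z))*((b+a)+a)))

Derivation:
Start: ((((((9*a)+(8*2))*7)*(((x*z)*(a+z))*((b+a)+a)))*1)+0)
Step 1: at root: ((((((9*a)+(8*2))*7)*(((x*z)*(a+z))*((b+a)+a)))*1)+0) -> (((((9*a)+(8*2))*7)*(((x*z)*(a+z))*((b+a)+a)))*1); overall: ((((((9*a)+(8*2))*7)*(((x*z)*(a+z))*((b+a)+a)))*1)+0) -> (((((9*a)+(8*2))*7)*(((x*z)*(a+z))*((b+a)+a)))*1)
Step 2: at root: (((((9*a)+(8*2))*7)*(((x*z)*(a+z))*((b+a)+a)))*1) -> ((((9*a)+(8*2))*7)*(((x*z)*(a+z))*((b+a)+a))); overall: (((((9*a)+(8*2))*7)*(((x*z)*(a+z))*((b+a)+a)))*1) -> ((((9*a)+(8*2))*7)*(((x*z)*(a+z))*((b+a)+a)))
Step 3: at LLR: (8*2) -> 16; overall: ((((9*a)+(8*2))*7)*(((x*z)*(a+z))*((b+a)+a))) -> ((((9*a)+16)*7)*(((x*z)*(a+z))*((b+a)+a)))
Fixed point: ((((9*a)+16)*7)*(((x*z)*(a+z))*((b+a)+a)))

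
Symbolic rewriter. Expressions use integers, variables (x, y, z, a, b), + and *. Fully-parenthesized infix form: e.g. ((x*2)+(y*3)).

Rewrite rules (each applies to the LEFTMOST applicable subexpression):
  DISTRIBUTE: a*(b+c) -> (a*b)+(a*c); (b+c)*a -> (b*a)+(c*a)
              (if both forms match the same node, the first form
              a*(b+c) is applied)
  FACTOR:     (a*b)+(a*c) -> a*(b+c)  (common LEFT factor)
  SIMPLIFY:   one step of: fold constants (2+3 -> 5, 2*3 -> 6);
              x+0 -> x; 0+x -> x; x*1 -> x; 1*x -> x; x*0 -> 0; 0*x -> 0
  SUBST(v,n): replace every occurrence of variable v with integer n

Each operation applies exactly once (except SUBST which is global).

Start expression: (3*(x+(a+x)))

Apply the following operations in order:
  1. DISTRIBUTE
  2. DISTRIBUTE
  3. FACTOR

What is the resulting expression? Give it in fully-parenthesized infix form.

Start: (3*(x+(a+x)))
Apply DISTRIBUTE at root (target: (3*(x+(a+x)))): (3*(x+(a+x))) -> ((3*x)+(3*(a+x)))
Apply DISTRIBUTE at R (target: (3*(a+x))): ((3*x)+(3*(a+x))) -> ((3*x)+((3*a)+(3*x)))
Apply FACTOR at R (target: ((3*a)+(3*x))): ((3*x)+((3*a)+(3*x))) -> ((3*x)+(3*(a+x)))

Answer: ((3*x)+(3*(a+x)))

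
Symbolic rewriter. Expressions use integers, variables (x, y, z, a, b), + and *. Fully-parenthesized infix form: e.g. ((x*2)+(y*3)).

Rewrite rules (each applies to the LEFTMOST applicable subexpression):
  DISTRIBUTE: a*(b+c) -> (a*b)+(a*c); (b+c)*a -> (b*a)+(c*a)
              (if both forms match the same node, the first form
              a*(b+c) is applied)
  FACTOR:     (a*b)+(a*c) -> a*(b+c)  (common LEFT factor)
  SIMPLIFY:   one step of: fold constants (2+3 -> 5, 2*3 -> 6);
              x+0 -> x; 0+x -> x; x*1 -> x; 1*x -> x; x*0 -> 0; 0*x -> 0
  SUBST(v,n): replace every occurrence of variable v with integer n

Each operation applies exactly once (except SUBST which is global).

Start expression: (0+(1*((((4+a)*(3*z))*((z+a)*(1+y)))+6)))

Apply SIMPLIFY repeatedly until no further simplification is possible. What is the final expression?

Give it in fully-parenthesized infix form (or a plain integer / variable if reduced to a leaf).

Start: (0+(1*((((4+a)*(3*z))*((z+a)*(1+y)))+6)))
Step 1: at root: (0+(1*((((4+a)*(3*z))*((z+a)*(1+y)))+6))) -> (1*((((4+a)*(3*z))*((z+a)*(1+y)))+6)); overall: (0+(1*((((4+a)*(3*z))*((z+a)*(1+y)))+6))) -> (1*((((4+a)*(3*z))*((z+a)*(1+y)))+6))
Step 2: at root: (1*((((4+a)*(3*z))*((z+a)*(1+y)))+6)) -> ((((4+a)*(3*z))*((z+a)*(1+y)))+6); overall: (1*((((4+a)*(3*z))*((z+a)*(1+y)))+6)) -> ((((4+a)*(3*z))*((z+a)*(1+y)))+6)
Fixed point: ((((4+a)*(3*z))*((z+a)*(1+y)))+6)

Answer: ((((4+a)*(3*z))*((z+a)*(1+y)))+6)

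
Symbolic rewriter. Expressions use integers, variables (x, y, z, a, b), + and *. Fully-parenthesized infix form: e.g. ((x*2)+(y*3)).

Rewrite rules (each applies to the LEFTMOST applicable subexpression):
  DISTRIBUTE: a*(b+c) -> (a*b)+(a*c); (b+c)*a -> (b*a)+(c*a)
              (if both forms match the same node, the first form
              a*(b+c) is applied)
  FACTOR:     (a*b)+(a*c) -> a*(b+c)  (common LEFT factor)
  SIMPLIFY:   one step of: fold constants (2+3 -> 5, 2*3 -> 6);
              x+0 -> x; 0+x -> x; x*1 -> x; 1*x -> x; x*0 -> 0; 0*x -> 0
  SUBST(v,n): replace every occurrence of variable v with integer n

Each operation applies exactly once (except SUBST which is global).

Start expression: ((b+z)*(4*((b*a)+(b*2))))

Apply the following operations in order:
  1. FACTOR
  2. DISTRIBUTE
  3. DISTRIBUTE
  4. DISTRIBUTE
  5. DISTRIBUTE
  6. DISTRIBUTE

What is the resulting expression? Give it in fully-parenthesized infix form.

Answer: (((b*(4*(b*a)))+(b*(4*(b*2))))+(z*(4*((b*a)+(b*2)))))

Derivation:
Start: ((b+z)*(4*((b*a)+(b*2))))
Apply FACTOR at RR (target: ((b*a)+(b*2))): ((b+z)*(4*((b*a)+(b*2)))) -> ((b+z)*(4*(b*(a+2))))
Apply DISTRIBUTE at root (target: ((b+z)*(4*(b*(a+2))))): ((b+z)*(4*(b*(a+2)))) -> ((b*(4*(b*(a+2))))+(z*(4*(b*(a+2)))))
Apply DISTRIBUTE at LRR (target: (b*(a+2))): ((b*(4*(b*(a+2))))+(z*(4*(b*(a+2))))) -> ((b*(4*((b*a)+(b*2))))+(z*(4*(b*(a+2)))))
Apply DISTRIBUTE at LR (target: (4*((b*a)+(b*2)))): ((b*(4*((b*a)+(b*2))))+(z*(4*(b*(a+2))))) -> ((b*((4*(b*a))+(4*(b*2))))+(z*(4*(b*(a+2)))))
Apply DISTRIBUTE at L (target: (b*((4*(b*a))+(4*(b*2))))): ((b*((4*(b*a))+(4*(b*2))))+(z*(4*(b*(a+2))))) -> (((b*(4*(b*a)))+(b*(4*(b*2))))+(z*(4*(b*(a+2)))))
Apply DISTRIBUTE at RRR (target: (b*(a+2))): (((b*(4*(b*a)))+(b*(4*(b*2))))+(z*(4*(b*(a+2))))) -> (((b*(4*(b*a)))+(b*(4*(b*2))))+(z*(4*((b*a)+(b*2)))))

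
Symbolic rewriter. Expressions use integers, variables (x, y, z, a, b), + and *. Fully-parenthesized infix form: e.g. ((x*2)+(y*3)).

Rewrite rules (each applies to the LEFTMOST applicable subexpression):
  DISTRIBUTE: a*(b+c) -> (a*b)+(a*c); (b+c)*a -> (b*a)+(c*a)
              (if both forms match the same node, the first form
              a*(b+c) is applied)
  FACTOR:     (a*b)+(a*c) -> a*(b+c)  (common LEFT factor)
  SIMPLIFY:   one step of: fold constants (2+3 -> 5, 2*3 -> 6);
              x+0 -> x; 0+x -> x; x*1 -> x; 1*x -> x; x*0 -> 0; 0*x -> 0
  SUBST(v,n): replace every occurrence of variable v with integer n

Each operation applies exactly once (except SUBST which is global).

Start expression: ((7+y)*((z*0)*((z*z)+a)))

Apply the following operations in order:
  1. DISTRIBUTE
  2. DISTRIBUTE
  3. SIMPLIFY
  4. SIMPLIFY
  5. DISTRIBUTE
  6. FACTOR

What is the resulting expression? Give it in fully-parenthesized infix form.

Answer: ((7*(0+((z*0)*a)))+(y*((z*0)*((z*z)+a))))

Derivation:
Start: ((7+y)*((z*0)*((z*z)+a)))
Apply DISTRIBUTE at root (target: ((7+y)*((z*0)*((z*z)+a)))): ((7+y)*((z*0)*((z*z)+a))) -> ((7*((z*0)*((z*z)+a)))+(y*((z*0)*((z*z)+a))))
Apply DISTRIBUTE at LR (target: ((z*0)*((z*z)+a))): ((7*((z*0)*((z*z)+a)))+(y*((z*0)*((z*z)+a)))) -> ((7*(((z*0)*(z*z))+((z*0)*a)))+(y*((z*0)*((z*z)+a))))
Apply SIMPLIFY at LRLL (target: (z*0)): ((7*(((z*0)*(z*z))+((z*0)*a)))+(y*((z*0)*((z*z)+a)))) -> ((7*((0*(z*z))+((z*0)*a)))+(y*((z*0)*((z*z)+a))))
Apply SIMPLIFY at LRL (target: (0*(z*z))): ((7*((0*(z*z))+((z*0)*a)))+(y*((z*0)*((z*z)+a)))) -> ((7*(0+((z*0)*a)))+(y*((z*0)*((z*z)+a))))
Apply DISTRIBUTE at L (target: (7*(0+((z*0)*a)))): ((7*(0+((z*0)*a)))+(y*((z*0)*((z*z)+a)))) -> (((7*0)+(7*((z*0)*a)))+(y*((z*0)*((z*z)+a))))
Apply FACTOR at L (target: ((7*0)+(7*((z*0)*a)))): (((7*0)+(7*((z*0)*a)))+(y*((z*0)*((z*z)+a)))) -> ((7*(0+((z*0)*a)))+(y*((z*0)*((z*z)+a))))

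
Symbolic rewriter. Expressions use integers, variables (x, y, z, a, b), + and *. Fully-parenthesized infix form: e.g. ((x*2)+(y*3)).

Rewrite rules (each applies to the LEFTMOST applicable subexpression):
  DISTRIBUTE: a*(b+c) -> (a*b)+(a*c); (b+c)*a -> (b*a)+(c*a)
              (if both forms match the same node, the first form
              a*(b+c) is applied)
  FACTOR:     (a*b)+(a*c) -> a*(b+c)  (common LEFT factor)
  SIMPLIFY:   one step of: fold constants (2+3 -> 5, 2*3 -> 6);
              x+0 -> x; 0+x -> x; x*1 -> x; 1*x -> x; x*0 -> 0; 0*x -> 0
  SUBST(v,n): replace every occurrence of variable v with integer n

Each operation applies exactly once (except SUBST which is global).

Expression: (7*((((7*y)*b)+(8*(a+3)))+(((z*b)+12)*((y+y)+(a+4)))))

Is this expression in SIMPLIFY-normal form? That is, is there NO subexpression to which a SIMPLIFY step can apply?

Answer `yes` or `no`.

Expression: (7*((((7*y)*b)+(8*(a+3)))+(((z*b)+12)*((y+y)+(a+4)))))
Scanning for simplifiable subexpressions (pre-order)...
  at root: (7*((((7*y)*b)+(8*(a+3)))+(((z*b)+12)*((y+y)+(a+4))))) (not simplifiable)
  at R: ((((7*y)*b)+(8*(a+3)))+(((z*b)+12)*((y+y)+(a+4)))) (not simplifiable)
  at RL: (((7*y)*b)+(8*(a+3))) (not simplifiable)
  at RLL: ((7*y)*b) (not simplifiable)
  at RLLL: (7*y) (not simplifiable)
  at RLR: (8*(a+3)) (not simplifiable)
  at RLRR: (a+3) (not simplifiable)
  at RR: (((z*b)+12)*((y+y)+(a+4))) (not simplifiable)
  at RRL: ((z*b)+12) (not simplifiable)
  at RRLL: (z*b) (not simplifiable)
  at RRR: ((y+y)+(a+4)) (not simplifiable)
  at RRRL: (y+y) (not simplifiable)
  at RRRR: (a+4) (not simplifiable)
Result: no simplifiable subexpression found -> normal form.

Answer: yes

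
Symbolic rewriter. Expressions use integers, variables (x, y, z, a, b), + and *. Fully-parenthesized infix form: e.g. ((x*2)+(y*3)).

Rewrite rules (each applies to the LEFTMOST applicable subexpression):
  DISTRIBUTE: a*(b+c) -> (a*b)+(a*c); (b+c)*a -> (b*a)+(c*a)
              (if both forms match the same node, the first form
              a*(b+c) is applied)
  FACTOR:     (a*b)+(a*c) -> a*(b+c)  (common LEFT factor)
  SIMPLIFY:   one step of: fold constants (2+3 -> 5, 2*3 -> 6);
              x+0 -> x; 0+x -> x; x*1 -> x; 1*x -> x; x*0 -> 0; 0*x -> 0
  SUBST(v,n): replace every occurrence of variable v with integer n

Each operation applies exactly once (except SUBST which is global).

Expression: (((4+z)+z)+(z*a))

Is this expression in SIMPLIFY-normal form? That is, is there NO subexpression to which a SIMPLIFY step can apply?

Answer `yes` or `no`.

Answer: yes

Derivation:
Expression: (((4+z)+z)+(z*a))
Scanning for simplifiable subexpressions (pre-order)...
  at root: (((4+z)+z)+(z*a)) (not simplifiable)
  at L: ((4+z)+z) (not simplifiable)
  at LL: (4+z) (not simplifiable)
  at R: (z*a) (not simplifiable)
Result: no simplifiable subexpression found -> normal form.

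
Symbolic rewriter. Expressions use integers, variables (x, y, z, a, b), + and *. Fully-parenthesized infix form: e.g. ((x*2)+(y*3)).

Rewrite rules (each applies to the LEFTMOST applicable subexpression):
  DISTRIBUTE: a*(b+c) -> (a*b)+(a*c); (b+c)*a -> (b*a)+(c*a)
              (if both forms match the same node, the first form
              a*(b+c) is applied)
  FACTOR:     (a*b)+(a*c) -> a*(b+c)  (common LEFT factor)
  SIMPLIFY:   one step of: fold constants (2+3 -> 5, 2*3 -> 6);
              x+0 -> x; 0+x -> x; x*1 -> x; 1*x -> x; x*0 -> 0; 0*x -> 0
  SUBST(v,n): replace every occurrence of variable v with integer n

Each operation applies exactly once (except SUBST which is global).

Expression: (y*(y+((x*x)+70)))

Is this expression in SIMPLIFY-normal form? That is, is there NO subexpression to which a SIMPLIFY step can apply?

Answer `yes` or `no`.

Answer: yes

Derivation:
Expression: (y*(y+((x*x)+70)))
Scanning for simplifiable subexpressions (pre-order)...
  at root: (y*(y+((x*x)+70))) (not simplifiable)
  at R: (y+((x*x)+70)) (not simplifiable)
  at RR: ((x*x)+70) (not simplifiable)
  at RRL: (x*x) (not simplifiable)
Result: no simplifiable subexpression found -> normal form.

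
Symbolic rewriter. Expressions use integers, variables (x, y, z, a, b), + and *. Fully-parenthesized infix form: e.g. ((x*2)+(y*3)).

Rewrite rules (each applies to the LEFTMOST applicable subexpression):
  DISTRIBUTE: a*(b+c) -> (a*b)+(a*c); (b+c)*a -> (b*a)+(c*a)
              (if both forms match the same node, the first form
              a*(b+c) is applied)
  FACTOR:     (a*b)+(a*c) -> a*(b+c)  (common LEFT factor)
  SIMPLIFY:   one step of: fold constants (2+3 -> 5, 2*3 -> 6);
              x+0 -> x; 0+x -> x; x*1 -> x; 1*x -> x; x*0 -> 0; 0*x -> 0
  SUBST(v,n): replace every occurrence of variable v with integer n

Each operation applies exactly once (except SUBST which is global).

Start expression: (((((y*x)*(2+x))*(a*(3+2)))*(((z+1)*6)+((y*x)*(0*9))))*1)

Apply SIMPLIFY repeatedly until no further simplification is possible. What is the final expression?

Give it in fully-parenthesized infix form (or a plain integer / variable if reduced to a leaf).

Start: (((((y*x)*(2+x))*(a*(3+2)))*(((z+1)*6)+((y*x)*(0*9))))*1)
Step 1: at root: (((((y*x)*(2+x))*(a*(3+2)))*(((z+1)*6)+((y*x)*(0*9))))*1) -> ((((y*x)*(2+x))*(a*(3+2)))*(((z+1)*6)+((y*x)*(0*9)))); overall: (((((y*x)*(2+x))*(a*(3+2)))*(((z+1)*6)+((y*x)*(0*9))))*1) -> ((((y*x)*(2+x))*(a*(3+2)))*(((z+1)*6)+((y*x)*(0*9))))
Step 2: at LRR: (3+2) -> 5; overall: ((((y*x)*(2+x))*(a*(3+2)))*(((z+1)*6)+((y*x)*(0*9)))) -> ((((y*x)*(2+x))*(a*5))*(((z+1)*6)+((y*x)*(0*9))))
Step 3: at RRR: (0*9) -> 0; overall: ((((y*x)*(2+x))*(a*5))*(((z+1)*6)+((y*x)*(0*9)))) -> ((((y*x)*(2+x))*(a*5))*(((z+1)*6)+((y*x)*0)))
Step 4: at RR: ((y*x)*0) -> 0; overall: ((((y*x)*(2+x))*(a*5))*(((z+1)*6)+((y*x)*0))) -> ((((y*x)*(2+x))*(a*5))*(((z+1)*6)+0))
Step 5: at R: (((z+1)*6)+0) -> ((z+1)*6); overall: ((((y*x)*(2+x))*(a*5))*(((z+1)*6)+0)) -> ((((y*x)*(2+x))*(a*5))*((z+1)*6))
Fixed point: ((((y*x)*(2+x))*(a*5))*((z+1)*6))

Answer: ((((y*x)*(2+x))*(a*5))*((z+1)*6))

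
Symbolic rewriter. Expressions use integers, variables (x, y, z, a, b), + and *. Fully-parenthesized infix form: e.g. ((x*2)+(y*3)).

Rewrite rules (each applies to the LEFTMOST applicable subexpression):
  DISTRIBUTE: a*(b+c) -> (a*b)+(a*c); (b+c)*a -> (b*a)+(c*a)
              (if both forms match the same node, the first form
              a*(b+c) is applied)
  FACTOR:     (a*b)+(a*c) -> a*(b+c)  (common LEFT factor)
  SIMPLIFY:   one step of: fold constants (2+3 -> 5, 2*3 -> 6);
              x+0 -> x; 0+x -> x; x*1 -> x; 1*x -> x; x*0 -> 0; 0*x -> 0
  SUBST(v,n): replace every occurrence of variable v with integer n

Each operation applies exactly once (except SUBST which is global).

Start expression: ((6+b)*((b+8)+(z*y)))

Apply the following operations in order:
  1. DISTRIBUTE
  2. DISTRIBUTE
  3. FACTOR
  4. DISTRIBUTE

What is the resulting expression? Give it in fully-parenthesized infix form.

Start: ((6+b)*((b+8)+(z*y)))
Apply DISTRIBUTE at root (target: ((6+b)*((b+8)+(z*y)))): ((6+b)*((b+8)+(z*y))) -> (((6+b)*(b+8))+((6+b)*(z*y)))
Apply DISTRIBUTE at L (target: ((6+b)*(b+8))): (((6+b)*(b+8))+((6+b)*(z*y))) -> ((((6+b)*b)+((6+b)*8))+((6+b)*(z*y)))
Apply FACTOR at L (target: (((6+b)*b)+((6+b)*8))): ((((6+b)*b)+((6+b)*8))+((6+b)*(z*y))) -> (((6+b)*(b+8))+((6+b)*(z*y)))
Apply DISTRIBUTE at L (target: ((6+b)*(b+8))): (((6+b)*(b+8))+((6+b)*(z*y))) -> ((((6+b)*b)+((6+b)*8))+((6+b)*(z*y)))

Answer: ((((6+b)*b)+((6+b)*8))+((6+b)*(z*y)))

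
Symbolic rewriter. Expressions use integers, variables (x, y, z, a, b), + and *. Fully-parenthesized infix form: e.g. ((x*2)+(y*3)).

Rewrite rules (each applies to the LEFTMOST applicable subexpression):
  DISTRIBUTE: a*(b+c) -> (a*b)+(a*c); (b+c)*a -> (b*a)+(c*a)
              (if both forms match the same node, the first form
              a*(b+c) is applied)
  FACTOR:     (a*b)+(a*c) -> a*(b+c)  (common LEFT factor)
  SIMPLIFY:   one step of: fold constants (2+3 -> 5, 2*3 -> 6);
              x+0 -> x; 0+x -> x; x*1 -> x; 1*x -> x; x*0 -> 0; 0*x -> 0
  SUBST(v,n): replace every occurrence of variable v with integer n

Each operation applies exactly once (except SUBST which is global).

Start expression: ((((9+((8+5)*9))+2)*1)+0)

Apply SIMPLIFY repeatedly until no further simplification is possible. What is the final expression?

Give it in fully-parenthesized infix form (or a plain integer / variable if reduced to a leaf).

Answer: 128

Derivation:
Start: ((((9+((8+5)*9))+2)*1)+0)
Step 1: at root: ((((9+((8+5)*9))+2)*1)+0) -> (((9+((8+5)*9))+2)*1); overall: ((((9+((8+5)*9))+2)*1)+0) -> (((9+((8+5)*9))+2)*1)
Step 2: at root: (((9+((8+5)*9))+2)*1) -> ((9+((8+5)*9))+2); overall: (((9+((8+5)*9))+2)*1) -> ((9+((8+5)*9))+2)
Step 3: at LRL: (8+5) -> 13; overall: ((9+((8+5)*9))+2) -> ((9+(13*9))+2)
Step 4: at LR: (13*9) -> 117; overall: ((9+(13*9))+2) -> ((9+117)+2)
Step 5: at L: (9+117) -> 126; overall: ((9+117)+2) -> (126+2)
Step 6: at root: (126+2) -> 128; overall: (126+2) -> 128
Fixed point: 128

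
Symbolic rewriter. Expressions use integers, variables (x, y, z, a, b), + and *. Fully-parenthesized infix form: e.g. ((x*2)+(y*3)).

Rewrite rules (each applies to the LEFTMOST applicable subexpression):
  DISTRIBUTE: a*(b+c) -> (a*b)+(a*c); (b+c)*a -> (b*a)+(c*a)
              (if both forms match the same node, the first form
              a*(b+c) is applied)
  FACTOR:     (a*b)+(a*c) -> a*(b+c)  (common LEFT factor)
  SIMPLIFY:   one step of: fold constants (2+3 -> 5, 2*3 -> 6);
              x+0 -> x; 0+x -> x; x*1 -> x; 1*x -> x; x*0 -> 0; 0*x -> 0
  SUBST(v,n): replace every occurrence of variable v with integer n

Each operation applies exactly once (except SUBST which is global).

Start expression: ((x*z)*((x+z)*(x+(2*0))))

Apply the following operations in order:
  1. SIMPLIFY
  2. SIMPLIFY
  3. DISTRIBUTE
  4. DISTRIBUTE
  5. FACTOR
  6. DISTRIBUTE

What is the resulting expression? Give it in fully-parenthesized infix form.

Start: ((x*z)*((x+z)*(x+(2*0))))
Apply SIMPLIFY at RRR (target: (2*0)): ((x*z)*((x+z)*(x+(2*0)))) -> ((x*z)*((x+z)*(x+0)))
Apply SIMPLIFY at RR (target: (x+0)): ((x*z)*((x+z)*(x+0))) -> ((x*z)*((x+z)*x))
Apply DISTRIBUTE at R (target: ((x+z)*x)): ((x*z)*((x+z)*x)) -> ((x*z)*((x*x)+(z*x)))
Apply DISTRIBUTE at root (target: ((x*z)*((x*x)+(z*x)))): ((x*z)*((x*x)+(z*x))) -> (((x*z)*(x*x))+((x*z)*(z*x)))
Apply FACTOR at root (target: (((x*z)*(x*x))+((x*z)*(z*x)))): (((x*z)*(x*x))+((x*z)*(z*x))) -> ((x*z)*((x*x)+(z*x)))
Apply DISTRIBUTE at root (target: ((x*z)*((x*x)+(z*x)))): ((x*z)*((x*x)+(z*x))) -> (((x*z)*(x*x))+((x*z)*(z*x)))

Answer: (((x*z)*(x*x))+((x*z)*(z*x)))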